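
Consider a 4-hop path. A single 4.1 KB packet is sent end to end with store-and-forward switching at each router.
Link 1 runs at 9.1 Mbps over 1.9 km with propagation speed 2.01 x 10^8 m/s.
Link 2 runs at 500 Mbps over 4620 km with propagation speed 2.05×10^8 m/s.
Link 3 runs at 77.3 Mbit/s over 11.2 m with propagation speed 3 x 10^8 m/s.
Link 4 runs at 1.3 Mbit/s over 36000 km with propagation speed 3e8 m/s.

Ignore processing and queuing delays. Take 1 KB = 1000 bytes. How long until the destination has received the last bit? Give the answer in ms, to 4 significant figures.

L = 32800 bits.
Transmission delays (L/R per hop): 3.6044, 0.0656, 0.424321, 25.2308 ms; sum = 29.3251 ms.
Propagation delays (d/s per hop): 0.00945274, 22.5366, 3.73333e-05, 120 ms; sum = 142.546 ms.
End-to-end = 171.9 ms.

171.9 ms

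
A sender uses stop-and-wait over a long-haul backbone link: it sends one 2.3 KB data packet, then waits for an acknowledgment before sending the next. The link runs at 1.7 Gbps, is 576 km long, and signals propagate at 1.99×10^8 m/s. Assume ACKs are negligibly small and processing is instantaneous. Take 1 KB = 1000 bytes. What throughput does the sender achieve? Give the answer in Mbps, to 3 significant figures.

3.17 Mbps

t_tx = L/R = 18400/1700000000 = 1.08235e-05 s.
t_prop = 576000/199000000 = 0.00289447 s; RTT = 0.00578894 s.
Cycle = t_tx + RTT = 0.00579977 s.
Throughput = L / cycle = 18400 / 0.00579977 = 3.17 Mbps.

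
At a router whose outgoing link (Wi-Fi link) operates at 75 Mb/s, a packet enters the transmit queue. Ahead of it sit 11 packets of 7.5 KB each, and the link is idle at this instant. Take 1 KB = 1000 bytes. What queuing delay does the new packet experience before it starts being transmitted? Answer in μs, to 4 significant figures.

Each queued packet: L/R = 60000/75000000 = 800 μs.
11 queued → 8800 μs.
Queuing delay = 8800 μs.

8800 μs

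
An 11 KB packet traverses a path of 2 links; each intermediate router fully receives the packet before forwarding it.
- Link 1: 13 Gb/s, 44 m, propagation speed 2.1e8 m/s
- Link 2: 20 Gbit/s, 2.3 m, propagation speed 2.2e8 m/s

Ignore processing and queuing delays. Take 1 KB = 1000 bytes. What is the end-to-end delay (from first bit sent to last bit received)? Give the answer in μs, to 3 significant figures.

11.4 μs

L = 88000 bits.
Transmission delays (L/R per hop): 6.76923, 4.4 μs; sum = 11.1692 μs.
Propagation delays (d/s per hop): 0.209524, 0.0104545 μs; sum = 0.219978 μs.
End-to-end = 11.4 μs.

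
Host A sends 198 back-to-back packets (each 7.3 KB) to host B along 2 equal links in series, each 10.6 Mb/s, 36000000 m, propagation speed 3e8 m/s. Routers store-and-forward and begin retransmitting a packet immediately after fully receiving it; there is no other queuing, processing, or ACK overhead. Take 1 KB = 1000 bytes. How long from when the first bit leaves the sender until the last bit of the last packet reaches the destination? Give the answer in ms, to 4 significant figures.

Per-hop transmission t_tx = L/R = 58400/10600000 = 5.50943 ms.
Per-hop propagation t_prop = 36000000/300000000 = 120 ms.
Pipeline fill: first packet needs 2·t_tx to clear all hops; remaining 197 packets each add one t_tx.
Total = (2+198-1)·t_tx + 2·t_prop = 199·5.50943 + 2·120 = 1336 ms.

1336 ms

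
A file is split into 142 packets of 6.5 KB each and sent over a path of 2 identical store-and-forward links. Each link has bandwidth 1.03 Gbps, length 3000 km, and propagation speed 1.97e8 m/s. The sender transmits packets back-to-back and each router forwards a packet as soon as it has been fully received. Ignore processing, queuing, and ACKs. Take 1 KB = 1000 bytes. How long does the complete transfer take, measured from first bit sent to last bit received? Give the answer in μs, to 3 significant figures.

Per-hop transmission t_tx = L/R = 52000/1030000000 = 50.4854 μs.
Per-hop propagation t_prop = 3000000/197000000 = 15228.4 μs.
Pipeline fill: first packet needs 2·t_tx to clear all hops; remaining 141 packets each add one t_tx.
Total = (2+142-1)·t_tx + 2·t_prop = 143·50.4854 + 2·15228.4 = 37700 μs.

37700 μs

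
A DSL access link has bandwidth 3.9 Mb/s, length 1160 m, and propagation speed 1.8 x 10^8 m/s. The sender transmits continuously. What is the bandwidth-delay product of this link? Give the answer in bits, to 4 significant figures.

25.13 bits

Propagation delay = 1160 / 180000000 = 6.44444e-06 s.
BDP = R × t_prop = 3900000 × 6.44444e-06 = 25.1333 bits.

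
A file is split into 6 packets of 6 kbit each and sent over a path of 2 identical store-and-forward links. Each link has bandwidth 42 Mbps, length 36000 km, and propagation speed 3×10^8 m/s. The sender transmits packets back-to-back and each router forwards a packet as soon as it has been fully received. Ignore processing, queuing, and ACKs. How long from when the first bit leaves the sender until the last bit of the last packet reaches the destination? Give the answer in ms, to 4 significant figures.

241.0 ms

Per-hop transmission t_tx = L/R = 6000/42000000 = 0.142857 ms.
Per-hop propagation t_prop = 36000000/300000000 = 120 ms.
Pipeline fill: first packet needs 2·t_tx to clear all hops; remaining 5 packets each add one t_tx.
Total = (2+6-1)·t_tx + 2·t_prop = 7·0.142857 + 2·120 = 241.0 ms.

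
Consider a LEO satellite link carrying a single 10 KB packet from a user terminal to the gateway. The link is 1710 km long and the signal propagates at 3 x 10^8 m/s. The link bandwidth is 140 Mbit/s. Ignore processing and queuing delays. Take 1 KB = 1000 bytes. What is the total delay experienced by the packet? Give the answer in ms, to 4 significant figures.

6.271 ms

L = 80000 bits.
Transmission delay = L/R = 80000 / 140000000 = 0.571429 ms.
Propagation delay = d/s = 1710000 m / 300000000 m/s = 5.7 ms.
Total = 6.271 ms.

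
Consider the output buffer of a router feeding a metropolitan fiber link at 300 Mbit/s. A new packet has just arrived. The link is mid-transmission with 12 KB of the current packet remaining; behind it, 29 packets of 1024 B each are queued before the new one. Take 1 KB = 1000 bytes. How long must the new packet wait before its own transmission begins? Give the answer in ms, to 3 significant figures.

1.11 ms

Each queued packet: L/R = 8192/300000000 = 0.0273067 ms.
29 queued → 0.791893 ms.
Plus remaining 96000 bits of current packet: 0.32 ms.
Queuing delay = 1.11 ms.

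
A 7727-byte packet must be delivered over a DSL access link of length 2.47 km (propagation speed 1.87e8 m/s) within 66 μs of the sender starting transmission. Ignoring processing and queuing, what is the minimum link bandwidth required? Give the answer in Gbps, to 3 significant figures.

1.17 Gbps

L = 61816 bits.
Propagation delay = 2470 / 187000000 = 13.2086 μs.
Transmission budget = 66 − 13.2086 = 52.7914 μs.
R ≥ L / t_tx = 61816 bits / 5.27914e-05 s = 1.17 Gbps.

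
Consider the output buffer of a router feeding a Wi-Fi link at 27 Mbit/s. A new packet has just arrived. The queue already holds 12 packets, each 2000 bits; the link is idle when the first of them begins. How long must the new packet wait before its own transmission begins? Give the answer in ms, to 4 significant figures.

0.8889 ms

Each queued packet: L/R = 2000/27000000 = 0.0740741 ms.
12 queued → 0.888889 ms.
Queuing delay = 0.8889 ms.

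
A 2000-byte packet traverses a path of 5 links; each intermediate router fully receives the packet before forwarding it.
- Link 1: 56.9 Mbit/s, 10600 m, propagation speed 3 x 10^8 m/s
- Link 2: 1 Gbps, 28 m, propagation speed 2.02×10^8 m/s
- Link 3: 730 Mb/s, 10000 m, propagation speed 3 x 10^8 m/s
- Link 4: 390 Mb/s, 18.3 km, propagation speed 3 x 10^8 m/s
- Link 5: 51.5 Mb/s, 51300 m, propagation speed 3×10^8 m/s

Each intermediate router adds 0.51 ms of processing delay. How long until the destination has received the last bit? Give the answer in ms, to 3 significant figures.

L = 2000 × 8 = 16000 bits.
Transmission delays (L/R per hop): 0.281195, 0.016, 0.0219178, 0.0410256, 0.31068 ms; sum = 0.670818 ms.
Propagation delays (d/s per hop): 0.0353333, 0.000138614, 0.0333333, 0.061, 0.171 ms; sum = 0.300805 ms.
Processing at 4 router(s): 4 × 0.51 ms = 2.04 ms.
End-to-end = 3.01 ms.

3.01 ms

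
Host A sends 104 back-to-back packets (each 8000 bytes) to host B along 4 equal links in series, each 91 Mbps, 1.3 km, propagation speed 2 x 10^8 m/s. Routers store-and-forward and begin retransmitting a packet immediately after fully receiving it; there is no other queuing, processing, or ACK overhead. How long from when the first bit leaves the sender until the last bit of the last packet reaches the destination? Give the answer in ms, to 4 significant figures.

Per-hop transmission t_tx = L/R = 64000/91000000 = 0.703297 ms.
Per-hop propagation t_prop = 1300/200000000 = 0.0065 ms.
Pipeline fill: first packet needs 4·t_tx to clear all hops; remaining 103 packets each add one t_tx.
Total = (4+104-1)·t_tx + 4·t_prop = 107·0.703297 + 4·0.0065 = 75.28 ms.

75.28 ms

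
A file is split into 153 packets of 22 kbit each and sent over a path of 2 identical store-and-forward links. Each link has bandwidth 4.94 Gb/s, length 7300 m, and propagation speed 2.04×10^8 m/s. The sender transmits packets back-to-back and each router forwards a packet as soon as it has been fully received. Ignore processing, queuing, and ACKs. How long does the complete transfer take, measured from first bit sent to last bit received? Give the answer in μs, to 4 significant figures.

Per-hop transmission t_tx = L/R = 22000/4940000000 = 4.45344 μs.
Per-hop propagation t_prop = 7300/204000000 = 35.7843 μs.
Pipeline fill: first packet needs 2·t_tx to clear all hops; remaining 152 packets each add one t_tx.
Total = (2+153-1)·t_tx + 2·t_prop = 154·4.45344 + 2·35.7843 = 757.4 μs.

757.4 μs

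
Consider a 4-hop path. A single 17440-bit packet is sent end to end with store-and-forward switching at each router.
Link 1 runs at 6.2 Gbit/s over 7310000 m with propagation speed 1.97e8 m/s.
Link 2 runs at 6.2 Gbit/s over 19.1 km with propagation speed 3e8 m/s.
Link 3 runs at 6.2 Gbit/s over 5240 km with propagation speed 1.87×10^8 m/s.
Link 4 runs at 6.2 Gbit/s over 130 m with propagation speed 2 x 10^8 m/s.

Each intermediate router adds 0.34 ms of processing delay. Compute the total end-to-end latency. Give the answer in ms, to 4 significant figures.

66.22 ms

Transmission delay per hop = L/R = 17440/6200000000 = 0.0028129 ms; 4 hops → 0.0112516 ms.
Propagation delays (d/s per hop): 37.1066, 0.0636667, 28.0214, 0.00065 ms; sum = 65.1923 ms.
Processing at 3 router(s): 3 × 0.34 ms = 1.02 ms.
End-to-end = 66.22 ms.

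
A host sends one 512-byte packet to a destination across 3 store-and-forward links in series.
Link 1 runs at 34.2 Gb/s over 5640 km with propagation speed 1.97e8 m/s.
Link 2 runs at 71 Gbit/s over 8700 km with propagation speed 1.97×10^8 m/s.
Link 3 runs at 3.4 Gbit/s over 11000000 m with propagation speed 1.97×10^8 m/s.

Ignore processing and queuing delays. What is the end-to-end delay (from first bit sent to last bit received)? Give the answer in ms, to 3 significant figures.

L = 512 × 8 = 4096 bits.
Transmission delays (L/R per hop): 0.000119766, 5.76901e-05, 0.00120471 ms; sum = 0.00138216 ms.
Propagation delays (d/s per hop): 28.6294, 44.1624, 55.8376 ms; sum = 128.629 ms.
End-to-end = 129 ms.

129 ms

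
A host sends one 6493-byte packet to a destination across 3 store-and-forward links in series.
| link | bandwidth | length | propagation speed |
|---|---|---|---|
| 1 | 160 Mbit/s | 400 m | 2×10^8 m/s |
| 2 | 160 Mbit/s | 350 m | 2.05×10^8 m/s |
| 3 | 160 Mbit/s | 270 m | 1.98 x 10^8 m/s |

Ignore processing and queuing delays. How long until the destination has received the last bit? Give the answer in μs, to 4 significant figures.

L = 6493 × 8 = 51944 bits.
Transmission delay per hop = L/R = 51944/160000000 = 324.65 μs; 3 hops → 973.95 μs.
Propagation delays (d/s per hop): 2, 1.70732, 1.36364 μs; sum = 5.07095 μs.
End-to-end = 979.0 μs.

979.0 μs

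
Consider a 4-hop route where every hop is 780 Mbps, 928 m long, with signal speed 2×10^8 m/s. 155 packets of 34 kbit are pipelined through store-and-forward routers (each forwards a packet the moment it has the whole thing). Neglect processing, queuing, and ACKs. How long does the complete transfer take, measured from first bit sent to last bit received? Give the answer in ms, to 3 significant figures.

6.91 ms

Per-hop transmission t_tx = L/R = 34000/780000000 = 0.0435897 ms.
Per-hop propagation t_prop = 928/200000000 = 0.00464 ms.
Pipeline fill: first packet needs 4·t_tx to clear all hops; remaining 154 packets each add one t_tx.
Total = (4+155-1)·t_tx + 4·t_prop = 158·0.0435897 + 4·0.00464 = 6.91 ms.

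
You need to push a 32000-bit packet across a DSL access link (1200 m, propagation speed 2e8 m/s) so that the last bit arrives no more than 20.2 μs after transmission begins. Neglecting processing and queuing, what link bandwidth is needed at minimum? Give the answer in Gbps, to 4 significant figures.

Propagation delay = 1200 / 200000000 = 6 μs.
Transmission budget = 20.2 − 6 = 14.2 μs.
R ≥ L / t_tx = 32000 bits / 1.42e-05 s = 2.254 Gbps.

2.254 Gbps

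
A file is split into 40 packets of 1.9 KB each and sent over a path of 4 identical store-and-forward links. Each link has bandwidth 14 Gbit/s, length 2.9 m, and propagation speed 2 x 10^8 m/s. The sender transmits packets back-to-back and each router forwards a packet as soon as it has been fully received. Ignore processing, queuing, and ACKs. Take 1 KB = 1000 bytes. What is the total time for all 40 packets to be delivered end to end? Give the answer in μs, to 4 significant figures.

46.74 μs

Per-hop transmission t_tx = L/R = 15200/14000000000 = 1.08571 μs.
Per-hop propagation t_prop = 2.9/200000000 = 0.0145 μs.
Pipeline fill: first packet needs 4·t_tx to clear all hops; remaining 39 packets each add one t_tx.
Total = (4+40-1)·t_tx + 4·t_prop = 43·1.08571 + 4·0.0145 = 46.74 μs.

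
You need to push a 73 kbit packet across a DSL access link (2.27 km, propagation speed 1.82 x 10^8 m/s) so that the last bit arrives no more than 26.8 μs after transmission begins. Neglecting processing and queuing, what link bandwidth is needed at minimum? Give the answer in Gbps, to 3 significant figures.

5.10 Gbps

Propagation delay = 2270 / 182000000 = 12.4725 μs.
Transmission budget = 26.8 − 12.4725 = 14.3275 μs.
R ≥ L / t_tx = 73000 bits / 1.43275e-05 s = 5.10 Gbps.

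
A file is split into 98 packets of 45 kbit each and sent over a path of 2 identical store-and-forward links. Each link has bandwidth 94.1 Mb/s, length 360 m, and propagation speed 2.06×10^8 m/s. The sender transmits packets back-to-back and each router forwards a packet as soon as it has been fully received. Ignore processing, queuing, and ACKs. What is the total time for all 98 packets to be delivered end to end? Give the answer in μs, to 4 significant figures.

47350 μs

Per-hop transmission t_tx = L/R = 45000/94100000 = 478.215 μs.
Per-hop propagation t_prop = 360/206000000 = 1.74757 μs.
Pipeline fill: first packet needs 2·t_tx to clear all hops; remaining 97 packets each add one t_tx.
Total = (2+98-1)·t_tx + 2·t_prop = 99·478.215 + 2·1.74757 = 47350 μs.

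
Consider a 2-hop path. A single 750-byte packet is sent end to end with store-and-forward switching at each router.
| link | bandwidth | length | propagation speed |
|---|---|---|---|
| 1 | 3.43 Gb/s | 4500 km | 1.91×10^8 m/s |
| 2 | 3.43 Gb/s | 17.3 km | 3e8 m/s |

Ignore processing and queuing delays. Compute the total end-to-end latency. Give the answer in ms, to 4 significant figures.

23.62 ms

L = 750 × 8 = 6000 bits.
Transmission delay per hop = L/R = 6000/3430000000 = 0.00174927 ms; 2 hops → 0.00349854 ms.
Propagation delays (d/s per hop): 23.5602, 0.0576667 ms; sum = 23.6179 ms.
End-to-end = 23.62 ms.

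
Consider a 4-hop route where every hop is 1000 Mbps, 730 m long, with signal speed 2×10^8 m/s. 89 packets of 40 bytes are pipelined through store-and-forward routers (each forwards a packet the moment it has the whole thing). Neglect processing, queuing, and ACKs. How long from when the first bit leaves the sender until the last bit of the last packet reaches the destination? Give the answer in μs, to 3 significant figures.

44.0 μs

Per-hop transmission t_tx = L/R = 320/1000000000 = 0.32 μs.
Per-hop propagation t_prop = 730/200000000 = 3.65 μs.
Pipeline fill: first packet needs 4·t_tx to clear all hops; remaining 88 packets each add one t_tx.
Total = (4+89-1)·t_tx + 4·t_prop = 92·0.32 + 4·3.65 = 44.0 μs.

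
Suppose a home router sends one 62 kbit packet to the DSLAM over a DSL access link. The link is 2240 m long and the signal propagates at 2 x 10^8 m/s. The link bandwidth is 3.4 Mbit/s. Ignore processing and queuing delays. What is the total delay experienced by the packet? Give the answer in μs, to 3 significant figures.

18200 μs

L = 62000 bits.
Transmission delay = L/R = 62000 / 3400000 = 18235.3 μs.
Propagation delay = d/s = 2240 m / 200000000 m/s = 11.2 μs.
Total = 18200 μs.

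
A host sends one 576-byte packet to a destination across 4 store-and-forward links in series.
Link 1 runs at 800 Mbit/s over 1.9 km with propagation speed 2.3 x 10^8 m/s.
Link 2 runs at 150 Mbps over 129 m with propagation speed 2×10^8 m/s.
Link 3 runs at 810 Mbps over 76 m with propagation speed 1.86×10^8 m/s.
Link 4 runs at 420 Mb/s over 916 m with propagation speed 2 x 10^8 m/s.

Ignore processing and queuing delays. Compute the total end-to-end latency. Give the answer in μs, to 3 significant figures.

L = 576 × 8 = 4608 bits.
Transmission delays (L/R per hop): 5.76, 30.72, 5.68889, 10.9714 μs; sum = 53.1403 μs.
Propagation delays (d/s per hop): 8.26087, 0.645, 0.408602, 4.58 μs; sum = 13.8945 μs.
End-to-end = 67.0 μs.

67.0 μs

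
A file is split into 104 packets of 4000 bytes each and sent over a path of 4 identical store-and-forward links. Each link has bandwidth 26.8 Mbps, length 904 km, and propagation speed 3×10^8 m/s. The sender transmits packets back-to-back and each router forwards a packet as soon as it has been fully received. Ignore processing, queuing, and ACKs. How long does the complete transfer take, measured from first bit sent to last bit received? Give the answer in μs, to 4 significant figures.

139800 μs

Per-hop transmission t_tx = L/R = 32000/26800000 = 1194.03 μs.
Per-hop propagation t_prop = 904000/300000000 = 3013.33 μs.
Pipeline fill: first packet needs 4·t_tx to clear all hops; remaining 103 packets each add one t_tx.
Total = (4+104-1)·t_tx + 4·t_prop = 107·1194.03 + 4·3013.33 = 139800 μs.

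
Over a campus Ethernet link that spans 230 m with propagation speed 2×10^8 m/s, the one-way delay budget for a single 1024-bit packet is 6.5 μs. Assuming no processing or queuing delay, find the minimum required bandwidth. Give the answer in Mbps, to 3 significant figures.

Propagation delay = 230 / 200000000 = 1.15 μs.
Transmission budget = 6.5 − 1.15 = 5.35 μs.
R ≥ L / t_tx = 1024 bits / 5.35e-06 s = 191 Mbps.

191 Mbps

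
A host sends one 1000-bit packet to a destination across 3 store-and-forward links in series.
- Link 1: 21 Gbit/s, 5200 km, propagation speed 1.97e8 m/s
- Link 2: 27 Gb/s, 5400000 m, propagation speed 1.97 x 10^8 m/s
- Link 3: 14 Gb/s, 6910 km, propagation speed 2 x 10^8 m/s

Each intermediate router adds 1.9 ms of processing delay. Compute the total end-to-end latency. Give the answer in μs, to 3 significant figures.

92200 μs

Transmission delays (L/R per hop): 0.047619, 0.037037, 0.0714286 μs; sum = 0.156085 μs.
Propagation delays (d/s per hop): 26395.9, 27411.2, 34550 μs; sum = 88357.1 μs.
Processing at 2 router(s): 2 × 1.9 ms = 3800 μs.
End-to-end = 92200 μs.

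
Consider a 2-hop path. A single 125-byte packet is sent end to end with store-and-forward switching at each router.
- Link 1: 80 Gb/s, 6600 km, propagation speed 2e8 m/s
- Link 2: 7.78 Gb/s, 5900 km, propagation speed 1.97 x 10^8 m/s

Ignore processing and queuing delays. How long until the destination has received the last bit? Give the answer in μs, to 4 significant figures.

L = 125 × 8 = 1000 bits.
Transmission delays (L/R per hop): 0.0125, 0.128535 μs; sum = 0.141035 μs.
Propagation delays (d/s per hop): 33000, 29949.2 μs; sum = 62949.2 μs.
End-to-end = 62950 μs.

62950 μs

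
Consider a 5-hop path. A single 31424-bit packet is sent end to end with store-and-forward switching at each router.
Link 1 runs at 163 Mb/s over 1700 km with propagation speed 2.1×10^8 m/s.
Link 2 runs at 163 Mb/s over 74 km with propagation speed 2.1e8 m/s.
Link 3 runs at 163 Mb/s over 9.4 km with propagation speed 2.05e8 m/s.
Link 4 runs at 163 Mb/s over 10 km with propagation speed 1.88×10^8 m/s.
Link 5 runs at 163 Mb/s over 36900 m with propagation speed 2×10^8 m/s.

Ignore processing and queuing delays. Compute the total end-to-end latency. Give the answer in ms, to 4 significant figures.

9.695 ms

Transmission delay per hop = L/R = 31424/163000000 = 0.192785 ms; 5 hops → 0.963926 ms.
Propagation delays (d/s per hop): 8.09524, 0.352381, 0.0458537, 0.0531915, 0.1845 ms; sum = 8.73116 ms.
End-to-end = 9.695 ms.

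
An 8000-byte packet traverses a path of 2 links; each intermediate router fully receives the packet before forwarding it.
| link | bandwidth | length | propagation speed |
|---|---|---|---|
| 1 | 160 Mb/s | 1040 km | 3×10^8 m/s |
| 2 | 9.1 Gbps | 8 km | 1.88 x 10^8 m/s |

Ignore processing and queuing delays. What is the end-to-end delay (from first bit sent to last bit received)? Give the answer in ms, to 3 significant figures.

L = 8000 × 8 = 64000 bits.
Transmission delays (L/R per hop): 0.4, 0.00703297 ms; sum = 0.407033 ms.
Propagation delays (d/s per hop): 3.46667, 0.0425532 ms; sum = 3.50922 ms.
End-to-end = 3.92 ms.

3.92 ms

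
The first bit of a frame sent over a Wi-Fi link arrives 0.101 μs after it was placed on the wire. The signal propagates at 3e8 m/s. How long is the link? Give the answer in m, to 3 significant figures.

30.3 m

d = s × t_prop = 300000000 × 1.01e-07 = 30.3 m.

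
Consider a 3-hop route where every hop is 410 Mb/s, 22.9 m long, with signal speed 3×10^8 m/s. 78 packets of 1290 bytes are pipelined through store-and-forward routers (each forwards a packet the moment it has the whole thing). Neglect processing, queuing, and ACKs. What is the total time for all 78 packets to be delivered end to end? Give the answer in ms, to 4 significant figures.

2.014 ms

Per-hop transmission t_tx = L/R = 10320/410000000 = 0.0251707 ms.
Per-hop propagation t_prop = 22.9/300000000 = 7.63333e-05 ms.
Pipeline fill: first packet needs 3·t_tx to clear all hops; remaining 77 packets each add one t_tx.
Total = (3+78-1)·t_tx + 3·t_prop = 80·0.0251707 + 3·7.63333e-05 = 2.014 ms.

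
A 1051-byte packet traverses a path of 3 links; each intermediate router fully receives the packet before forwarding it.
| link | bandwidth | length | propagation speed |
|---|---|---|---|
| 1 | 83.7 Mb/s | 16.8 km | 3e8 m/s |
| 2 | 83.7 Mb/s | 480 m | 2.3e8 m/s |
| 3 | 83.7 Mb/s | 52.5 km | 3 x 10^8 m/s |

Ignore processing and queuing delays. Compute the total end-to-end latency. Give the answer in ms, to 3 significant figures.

0.534 ms

L = 1051 × 8 = 8408 bits.
Transmission delay per hop = L/R = 8408/83700000 = 0.100454 ms; 3 hops → 0.301362 ms.
Propagation delays (d/s per hop): 0.056, 0.00208696, 0.175 ms; sum = 0.233087 ms.
End-to-end = 0.534 ms.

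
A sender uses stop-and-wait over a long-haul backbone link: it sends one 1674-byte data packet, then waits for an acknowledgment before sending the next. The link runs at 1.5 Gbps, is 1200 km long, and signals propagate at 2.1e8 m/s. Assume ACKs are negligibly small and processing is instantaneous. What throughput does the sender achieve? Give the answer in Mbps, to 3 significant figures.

1.17 Mbps

t_tx = L/R = 13392/1500000000 = 8.928e-06 s.
t_prop = 1200000/210000000 = 0.00571429 s; RTT = 0.0114286 s.
Cycle = t_tx + RTT = 0.0114375 s.
Throughput = L / cycle = 13392 / 0.0114375 = 1.17 Mbps.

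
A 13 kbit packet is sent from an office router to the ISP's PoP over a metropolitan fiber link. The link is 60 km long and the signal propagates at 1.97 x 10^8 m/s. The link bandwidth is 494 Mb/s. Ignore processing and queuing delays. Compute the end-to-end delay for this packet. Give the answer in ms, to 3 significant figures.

0.331 ms

L = 13000 bits.
Transmission delay = L/R = 13000 / 494000000 = 0.0263158 ms.
Propagation delay = d/s = 60000 m / 197000000 m/s = 0.304569 ms.
Total = 0.331 ms.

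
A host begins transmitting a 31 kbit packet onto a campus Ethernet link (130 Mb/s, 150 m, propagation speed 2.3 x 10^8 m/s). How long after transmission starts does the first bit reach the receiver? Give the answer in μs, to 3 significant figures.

First bit experiences only propagation delay: d/s = 150/2.3e+08 = 0.652 μs.

0.652 μs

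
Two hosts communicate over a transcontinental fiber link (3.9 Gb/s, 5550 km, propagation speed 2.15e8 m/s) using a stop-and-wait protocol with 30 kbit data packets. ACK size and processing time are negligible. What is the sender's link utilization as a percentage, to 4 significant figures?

t_tx = L/R = 30000/3900000000 = 7.69231e-06 s.
t_prop = 5550000/215000000 = 0.025814 s; RTT = 0.0516279 s.
Cycle = t_tx + RTT = 0.0516356 s.
Utilization = t_tx / cycle = 7.69231e-06/0.0516356 = 0.01490 %.

0.01490 %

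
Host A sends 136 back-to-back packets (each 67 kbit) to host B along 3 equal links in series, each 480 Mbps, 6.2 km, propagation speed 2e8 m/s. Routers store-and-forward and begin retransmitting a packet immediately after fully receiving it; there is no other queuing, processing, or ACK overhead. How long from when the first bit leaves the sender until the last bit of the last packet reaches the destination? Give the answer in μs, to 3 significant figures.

19400 μs

Per-hop transmission t_tx = L/R = 67000/480000000 = 139.583 μs.
Per-hop propagation t_prop = 6200/200000000 = 31 μs.
Pipeline fill: first packet needs 3·t_tx to clear all hops; remaining 135 packets each add one t_tx.
Total = (3+136-1)·t_tx + 3·t_prop = 138·139.583 + 3·31 = 19400 μs.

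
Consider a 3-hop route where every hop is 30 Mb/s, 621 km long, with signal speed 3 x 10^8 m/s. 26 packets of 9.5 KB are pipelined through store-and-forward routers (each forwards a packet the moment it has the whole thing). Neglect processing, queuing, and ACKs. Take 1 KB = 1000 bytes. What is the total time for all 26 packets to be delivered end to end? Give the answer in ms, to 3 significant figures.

77.1 ms

Per-hop transmission t_tx = L/R = 76000/30000000 = 2.53333 ms.
Per-hop propagation t_prop = 621000/300000000 = 2.07 ms.
Pipeline fill: first packet needs 3·t_tx to clear all hops; remaining 25 packets each add one t_tx.
Total = (3+26-1)·t_tx + 3·t_prop = 28·2.53333 + 3·2.07 = 77.1 ms.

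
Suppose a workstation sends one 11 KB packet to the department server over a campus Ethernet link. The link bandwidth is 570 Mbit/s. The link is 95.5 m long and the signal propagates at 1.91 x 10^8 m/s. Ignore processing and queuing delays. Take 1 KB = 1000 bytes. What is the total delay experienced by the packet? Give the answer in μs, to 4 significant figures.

L = 88000 bits.
Transmission delay = L/R = 88000 / 570000000 = 154.386 μs.
Propagation delay = d/s = 95.5 m / 191000000 m/s = 0.5 μs.
Total = 154.9 μs.

154.9 μs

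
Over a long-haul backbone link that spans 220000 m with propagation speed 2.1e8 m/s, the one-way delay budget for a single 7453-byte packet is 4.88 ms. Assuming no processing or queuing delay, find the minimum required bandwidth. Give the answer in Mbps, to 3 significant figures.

L = 59624 bits.
Propagation delay = 220000 / 210000000 = 1.04762 ms.
Transmission budget = 4.88 − 1.04762 = 3.83238 ms.
R ≥ L / t_tx = 59624 bits / 0.00383238 s = 15.6 Mbps.

15.6 Mbps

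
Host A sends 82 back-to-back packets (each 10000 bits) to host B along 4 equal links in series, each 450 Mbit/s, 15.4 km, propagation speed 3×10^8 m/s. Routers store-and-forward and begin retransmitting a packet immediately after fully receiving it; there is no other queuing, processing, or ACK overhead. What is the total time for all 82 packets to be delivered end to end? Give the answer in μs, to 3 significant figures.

Per-hop transmission t_tx = L/R = 10000/450000000 = 22.2222 μs.
Per-hop propagation t_prop = 15400/300000000 = 51.3333 μs.
Pipeline fill: first packet needs 4·t_tx to clear all hops; remaining 81 packets each add one t_tx.
Total = (4+82-1)·t_tx + 4·t_prop = 85·22.2222 + 4·51.3333 = 2090 μs.

2090 μs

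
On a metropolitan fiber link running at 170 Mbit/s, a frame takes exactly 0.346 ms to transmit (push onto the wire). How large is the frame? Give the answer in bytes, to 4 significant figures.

L = R × t_tx = 170000000 b/s × 0.000346 s = 58820 bits.
In bytes: 58820 / 8 = 7353 bytes.

7353 bytes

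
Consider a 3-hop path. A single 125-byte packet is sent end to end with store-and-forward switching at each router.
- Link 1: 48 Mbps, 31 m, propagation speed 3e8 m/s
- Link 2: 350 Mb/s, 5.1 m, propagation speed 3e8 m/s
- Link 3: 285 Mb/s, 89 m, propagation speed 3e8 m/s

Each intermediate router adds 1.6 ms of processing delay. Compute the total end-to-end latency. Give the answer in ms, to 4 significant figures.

3.228 ms

L = 125 × 8 = 1000 bits.
Transmission delays (L/R per hop): 0.0208333, 0.00285714, 0.00350877 ms; sum = 0.0271992 ms.
Propagation delays (d/s per hop): 0.000103333, 1.7e-05, 0.000296667 ms; sum = 0.000417 ms.
Processing at 2 router(s): 2 × 1.6 ms = 3.2 ms.
End-to-end = 3.228 ms.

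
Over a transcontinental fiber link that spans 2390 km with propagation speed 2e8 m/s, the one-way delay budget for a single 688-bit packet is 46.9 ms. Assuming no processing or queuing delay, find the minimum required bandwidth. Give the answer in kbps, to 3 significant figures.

19.7 kbps

Propagation delay = 2390000 / 200000000 = 11.95 ms.
Transmission budget = 46.9 − 11.95 = 34.95 ms.
R ≥ L / t_tx = 688 bits / 0.03495 s = 19.7 kbps.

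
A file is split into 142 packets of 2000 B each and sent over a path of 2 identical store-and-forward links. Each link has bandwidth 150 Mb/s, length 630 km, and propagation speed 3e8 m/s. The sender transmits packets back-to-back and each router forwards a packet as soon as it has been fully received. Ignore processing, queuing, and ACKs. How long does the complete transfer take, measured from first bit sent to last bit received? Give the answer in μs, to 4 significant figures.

Per-hop transmission t_tx = L/R = 16000/150000000 = 106.667 μs.
Per-hop propagation t_prop = 630000/300000000 = 2100 μs.
Pipeline fill: first packet needs 2·t_tx to clear all hops; remaining 141 packets each add one t_tx.
Total = (2+142-1)·t_tx + 2·t_prop = 143·106.667 + 2·2100 = 19450 μs.

19450 μs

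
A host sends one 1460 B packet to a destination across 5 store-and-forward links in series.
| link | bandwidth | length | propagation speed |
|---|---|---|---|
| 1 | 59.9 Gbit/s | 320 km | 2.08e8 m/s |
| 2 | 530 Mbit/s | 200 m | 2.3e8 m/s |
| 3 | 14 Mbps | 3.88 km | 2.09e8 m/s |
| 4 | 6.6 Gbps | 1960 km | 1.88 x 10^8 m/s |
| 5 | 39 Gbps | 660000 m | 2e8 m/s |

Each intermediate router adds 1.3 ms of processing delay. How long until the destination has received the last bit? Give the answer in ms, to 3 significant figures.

L = 1460 × 8 = 11680 bits.
Transmission delays (L/R per hop): 0.000194992, 0.0220377, 0.834286, 0.0017697, 0.000299487 ms; sum = 0.858588 ms.
Propagation delays (d/s per hop): 1.53846, 0.000869565, 0.0185646, 10.4255, 3.3 ms; sum = 15.2834 ms.
Processing at 4 router(s): 4 × 1.3 ms = 5.2 ms.
End-to-end = 21.3 ms.

21.3 ms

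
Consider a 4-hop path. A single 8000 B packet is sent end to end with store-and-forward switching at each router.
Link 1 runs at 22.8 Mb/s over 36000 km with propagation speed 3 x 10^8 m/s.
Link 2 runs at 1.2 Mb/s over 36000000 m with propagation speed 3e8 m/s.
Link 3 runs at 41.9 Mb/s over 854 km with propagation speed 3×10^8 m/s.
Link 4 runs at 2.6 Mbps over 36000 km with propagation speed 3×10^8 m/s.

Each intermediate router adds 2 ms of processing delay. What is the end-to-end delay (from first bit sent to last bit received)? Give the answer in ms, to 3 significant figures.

451 ms

L = 8000 × 8 = 64000 bits.
Transmission delays (L/R per hop): 2.80702, 53.3333, 1.52745, 24.6154 ms; sum = 82.2832 ms.
Propagation delays (d/s per hop): 120, 120, 2.84667, 120 ms; sum = 362.847 ms.
Processing at 3 router(s): 3 × 2 ms = 6 ms.
End-to-end = 451 ms.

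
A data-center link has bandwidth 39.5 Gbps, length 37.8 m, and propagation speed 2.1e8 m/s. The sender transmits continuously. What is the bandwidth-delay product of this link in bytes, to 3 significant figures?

889 bytes

Propagation delay = 37.8 / 210000000 = 1.8e-07 s.
BDP = R × t_prop = 39500000000 × 1.8e-07 = 7110 bits.
In bytes: 7110/8 = 889 bytes.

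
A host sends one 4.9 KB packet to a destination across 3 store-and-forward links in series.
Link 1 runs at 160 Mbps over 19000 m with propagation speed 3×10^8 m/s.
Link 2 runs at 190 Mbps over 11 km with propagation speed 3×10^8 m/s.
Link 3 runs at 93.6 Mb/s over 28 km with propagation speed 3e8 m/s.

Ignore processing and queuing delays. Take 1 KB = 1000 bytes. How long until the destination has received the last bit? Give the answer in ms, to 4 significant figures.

1.063 ms

L = 39200 bits.
Transmission delays (L/R per hop): 0.245, 0.206316, 0.418803 ms; sum = 0.870119 ms.
Propagation delays (d/s per hop): 0.0633333, 0.0366667, 0.0933333 ms; sum = 0.193333 ms.
End-to-end = 1.063 ms.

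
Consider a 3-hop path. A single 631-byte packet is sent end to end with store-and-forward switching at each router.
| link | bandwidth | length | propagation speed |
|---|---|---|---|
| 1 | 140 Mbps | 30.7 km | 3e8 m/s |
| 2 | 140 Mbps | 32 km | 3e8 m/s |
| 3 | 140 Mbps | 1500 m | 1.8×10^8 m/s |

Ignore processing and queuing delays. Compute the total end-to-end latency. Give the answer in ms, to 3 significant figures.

0.326 ms

L = 631 × 8 = 5048 bits.
Transmission delay per hop = L/R = 5048/140000000 = 0.0360571 ms; 3 hops → 0.108171 ms.
Propagation delays (d/s per hop): 0.102333, 0.106667, 0.00833333 ms; sum = 0.217333 ms.
End-to-end = 0.326 ms.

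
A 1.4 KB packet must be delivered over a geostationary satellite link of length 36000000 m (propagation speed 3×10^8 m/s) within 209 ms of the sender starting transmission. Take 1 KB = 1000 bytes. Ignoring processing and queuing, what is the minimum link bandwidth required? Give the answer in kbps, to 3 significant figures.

126 kbps

L = 11200 bits.
Propagation delay = 36000000 / 300000000 = 120 ms.
Transmission budget = 209 − 120 = 89 ms.
R ≥ L / t_tx = 11200 bits / 0.089 s = 126 kbps.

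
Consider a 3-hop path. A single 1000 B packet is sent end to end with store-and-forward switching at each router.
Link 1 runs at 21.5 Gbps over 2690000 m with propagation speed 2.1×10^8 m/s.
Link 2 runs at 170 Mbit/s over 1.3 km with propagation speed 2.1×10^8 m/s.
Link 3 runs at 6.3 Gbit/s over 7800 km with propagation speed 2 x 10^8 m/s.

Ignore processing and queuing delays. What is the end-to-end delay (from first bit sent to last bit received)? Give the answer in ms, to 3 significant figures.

L = 1000 × 8 = 8000 bits.
Transmission delays (L/R per hop): 0.000372093, 0.0470588, 0.00126984 ms; sum = 0.0487008 ms.
Propagation delays (d/s per hop): 12.8095, 0.00619048, 39 ms; sum = 51.8157 ms.
End-to-end = 51.9 ms.

51.9 ms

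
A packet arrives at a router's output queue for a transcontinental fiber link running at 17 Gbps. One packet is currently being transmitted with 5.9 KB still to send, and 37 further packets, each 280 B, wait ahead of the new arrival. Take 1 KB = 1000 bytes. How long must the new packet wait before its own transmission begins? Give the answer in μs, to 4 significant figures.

7.652 μs

Each queued packet: L/R = 2240/17000000000 = 0.131765 μs.
37 queued → 4.87529 μs.
Plus remaining 47200 bits of current packet: 2.77647 μs.
Queuing delay = 7.652 μs.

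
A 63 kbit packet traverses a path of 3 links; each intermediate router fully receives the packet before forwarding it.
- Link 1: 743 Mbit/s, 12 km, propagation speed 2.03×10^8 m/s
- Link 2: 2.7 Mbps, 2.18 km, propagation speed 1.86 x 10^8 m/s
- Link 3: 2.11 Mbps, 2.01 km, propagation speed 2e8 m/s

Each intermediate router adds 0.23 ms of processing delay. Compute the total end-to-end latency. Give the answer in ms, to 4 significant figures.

L = 63000 bits.
Transmission delays (L/R per hop): 0.0847914, 23.3333, 29.8578 ms; sum = 53.2759 ms.
Propagation delays (d/s per hop): 0.0591133, 0.0117204, 0.01005 ms; sum = 0.0808837 ms.
Processing at 2 router(s): 2 × 0.23 ms = 0.46 ms.
End-to-end = 53.82 ms.

53.82 ms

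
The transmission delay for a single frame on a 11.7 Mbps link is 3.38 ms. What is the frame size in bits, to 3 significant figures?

39500 bits

L = R × t_tx = 11700000 b/s × 0.00338 s = 39546 bits.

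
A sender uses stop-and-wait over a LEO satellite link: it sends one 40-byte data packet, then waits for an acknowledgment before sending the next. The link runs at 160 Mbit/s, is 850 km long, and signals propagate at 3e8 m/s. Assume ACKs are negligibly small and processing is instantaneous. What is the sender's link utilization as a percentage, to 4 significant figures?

0.03528 %

t_tx = L/R = 320/160000000 = 2e-06 s.
t_prop = 850000/300000000 = 0.00283333 s; RTT = 0.00566667 s.
Cycle = t_tx + RTT = 0.00566867 s.
Utilization = t_tx / cycle = 2e-06/0.00566867 = 0.03528 %.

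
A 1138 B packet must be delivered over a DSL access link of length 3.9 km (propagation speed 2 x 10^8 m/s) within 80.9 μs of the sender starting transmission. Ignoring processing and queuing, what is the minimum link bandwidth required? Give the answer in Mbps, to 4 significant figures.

148.3 Mbps

L = 9104 bits.
Propagation delay = 3900 / 200000000 = 19.5 μs.
Transmission budget = 80.9 − 19.5 = 61.4 μs.
R ≥ L / t_tx = 9104 bits / 6.14e-05 s = 148.3 Mbps.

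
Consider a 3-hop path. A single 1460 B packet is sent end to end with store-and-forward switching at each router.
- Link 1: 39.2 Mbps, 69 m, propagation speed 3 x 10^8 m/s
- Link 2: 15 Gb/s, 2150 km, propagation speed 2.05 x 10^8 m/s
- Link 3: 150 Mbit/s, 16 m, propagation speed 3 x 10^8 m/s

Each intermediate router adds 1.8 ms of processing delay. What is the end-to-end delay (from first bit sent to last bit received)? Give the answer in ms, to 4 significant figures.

14.46 ms

L = 1460 × 8 = 11680 bits.
Transmission delays (L/R per hop): 0.297959, 0.000778667, 0.0778667 ms; sum = 0.376605 ms.
Propagation delays (d/s per hop): 0.00023, 10.4878, 5.33333e-05 ms; sum = 10.4881 ms.
Processing at 2 router(s): 2 × 1.8 ms = 3.6 ms.
End-to-end = 14.46 ms.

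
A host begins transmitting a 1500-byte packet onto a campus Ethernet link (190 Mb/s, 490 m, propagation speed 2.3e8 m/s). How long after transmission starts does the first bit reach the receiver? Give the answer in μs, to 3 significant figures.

2.13 μs

First bit experiences only propagation delay: d/s = 490/2.3e+08 = 2.13 μs.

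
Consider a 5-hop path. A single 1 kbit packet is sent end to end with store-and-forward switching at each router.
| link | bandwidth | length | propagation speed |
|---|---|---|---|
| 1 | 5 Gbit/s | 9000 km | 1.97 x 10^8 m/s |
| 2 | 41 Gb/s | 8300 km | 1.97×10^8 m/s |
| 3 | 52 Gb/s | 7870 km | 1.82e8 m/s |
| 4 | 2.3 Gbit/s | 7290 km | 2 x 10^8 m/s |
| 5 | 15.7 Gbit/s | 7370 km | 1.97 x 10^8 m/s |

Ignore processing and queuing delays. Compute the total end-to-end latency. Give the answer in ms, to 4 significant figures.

204.9 ms

L = 1000 bits.
Transmission delays (L/R per hop): 0.0002, 2.43902e-05, 1.92308e-05, 0.000434783, 6.36943e-05 ms; sum = 0.000742098 ms.
Propagation delays (d/s per hop): 45.6853, 42.132, 43.2418, 36.45, 37.4112 ms; sum = 204.92 ms.
End-to-end = 204.9 ms.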